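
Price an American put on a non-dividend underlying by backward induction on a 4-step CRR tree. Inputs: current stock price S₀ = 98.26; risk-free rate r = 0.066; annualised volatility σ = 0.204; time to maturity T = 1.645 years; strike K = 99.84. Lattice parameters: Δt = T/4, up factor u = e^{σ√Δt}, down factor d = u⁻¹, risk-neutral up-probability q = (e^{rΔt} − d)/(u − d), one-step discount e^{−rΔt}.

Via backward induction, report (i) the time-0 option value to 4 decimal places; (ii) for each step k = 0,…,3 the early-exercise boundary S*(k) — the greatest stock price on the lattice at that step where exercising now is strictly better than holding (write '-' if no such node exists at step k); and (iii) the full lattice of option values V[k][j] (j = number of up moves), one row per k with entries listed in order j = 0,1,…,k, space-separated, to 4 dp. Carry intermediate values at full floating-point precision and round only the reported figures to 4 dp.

params: Δt=0.41125 u=1.13977 d=0.87737 q=0.57220 e^(-rΔt)=0.97322
t_4 payoffs: 41.6143 24.2010 1.5800 0.0000 0.0000
t_3: node(3,0) S=66.3636 payoff=33.4764 vs cont=30.8029 → 33.4764 [stop]  node(3,1) S=86.2107 payoff=13.6293 vs cont=10.9558 → 13.6293 [stop]  node(3,2) S=111.9934 payoff=0.0000 vs cont=0.6578 → 0.6578 [wait]  node(3,3) S=145.4868 payoff=0.0000 vs cont=0.0000 → 0.0000 [wait]  ⇒ S*(3)=86.2107
t_2: node(2,0) S=75.6390 payoff=24.2010 vs cont=21.5276 → 24.2010 [stop]  node(2,1) S=98.2600 payoff=1.5800 vs cont=6.0408 → 6.0408 [wait]  node(2,2) S=127.6462 payoff=0.0000 vs cont=0.2739 → 0.2739 [wait]  ⇒ S*(2)=75.6390
t_1: node(1,0) S=86.2107 payoff=13.6293 vs cont=13.4400 → 13.6293 [stop]  node(1,1) S=111.9934 payoff=0.0000 vs cont=2.6676 → 2.6676 [wait]  ⇒ S*(1)=86.2107
t_0: node(0,0) S=98.2600 payoff=1.5800 vs cont=7.1600 → 7.1600 [wait]  ⇒ S*(0)=-

price = 7.1600
boundary = - 86.2107 75.6390 86.2107
tree:
7.1600
13.6293 2.6676
24.2010 6.0408 0.2739
33.4764 13.6293 0.6578 0.0000
41.6143 24.2010 1.5800 0.0000 0.0000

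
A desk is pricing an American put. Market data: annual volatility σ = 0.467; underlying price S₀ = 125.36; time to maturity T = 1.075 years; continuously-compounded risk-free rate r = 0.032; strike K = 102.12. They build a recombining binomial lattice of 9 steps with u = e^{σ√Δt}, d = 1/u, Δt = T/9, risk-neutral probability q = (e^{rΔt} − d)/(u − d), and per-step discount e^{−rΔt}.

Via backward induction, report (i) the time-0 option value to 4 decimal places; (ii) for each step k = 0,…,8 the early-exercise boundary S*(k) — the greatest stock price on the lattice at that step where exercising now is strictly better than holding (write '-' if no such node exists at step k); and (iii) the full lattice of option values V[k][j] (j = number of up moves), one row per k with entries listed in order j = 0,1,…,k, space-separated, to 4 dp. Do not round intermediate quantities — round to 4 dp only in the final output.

price = 10.6303
boundary = - - - - - 55.9353 65.7326 55.9353 65.7326
tree:
10.6303
15.1721 5.6268
21.0877 8.6660 2.2667
28.4208 13.0410 3.8333 0.5294
36.9659 19.0755 6.3843 1.0057 0.0000
46.1847 26.9349 10.4227 1.9104 0.0000 0.0000
54.5217 36.3874 16.5605 3.6289 0.0000 0.0000 0.0000
61.6161 46.1847 25.3068 6.8934 0.0000 0.0000 0.0000 0.0000
67.6531 54.5217 36.3874 13.0946 0.0000 0.0000 0.0000 0.0000 0.0000
72.7903 61.6161 46.1847 24.8741 0.0000 0.0000 0.0000 0.0000 0.0000 0.0000

Δt=0.11944, u=1.17515, d=0.85095, q=0.47155, disc=e^(-rΔt)=0.99619
k=9 terminal: V=max(K-S,0) → 72.7903 61.6161 46.1847 24.8741 0.0000 0.0000 0.0000 0.0000 0.0000 0.0000
k=8: j=0 S=34.4669 intr=67.6531 cont=67.2635 V=67.6531[EX]; j=1 S=47.5983 intr=54.5217 cont=54.1321 V=54.5217[EX]; j=2 S=65.7326 intr=36.3874 cont=35.9978 V=36.3874[EX]; j=3 S=90.7758 intr=11.3442 cont=13.0946 V=13.0946[hold]; j=4 S=125.3600 intr=0.0000 cont=0.0000 V=0.0000[hold]; j=5 S=173.1203 intr=0.0000 cont=0.0000 V=0.0000[hold]; j=6 S=239.0766 intr=0.0000 cont=0.0000 V=0.0000[hold]; j=7 S=330.1613 intr=0.0000 cont=0.0000 V=0.0000[hold]; j=8 S=455.9480 intr=0.0000 cont=0.0000 V=0.0000[hold]  S*(8)=65.7326
k=7: j=0 S=40.5039 intr=61.6161 cont=61.2265 V=61.6161[EX]; j=1 S=55.9353 intr=46.1847 cont=45.7951 V=46.1847[EX]; j=2 S=77.2459 intr=24.8741 cont=25.3068 V=25.3068[hold]; j=3 S=106.6754 intr=0.0000 cont=6.8934 V=6.8934[hold]; j=4 S=147.3172 intr=0.0000 cont=0.0000 V=0.0000[hold]; j=5 S=203.4429 intr=0.0000 cont=0.0000 V=0.0000[hold]; j=6 S=280.9517 intr=0.0000 cont=0.0000 V=0.0000[hold]; j=7 S=387.9902 intr=0.0000 cont=0.0000 V=0.0000[hold]  S*(7)=55.9353
k=6: j=0 S=47.5983 intr=54.5217 cont=54.1321 V=54.5217[EX]; j=1 S=65.7326 intr=36.3874 cont=36.2011 V=36.3874[EX]; j=2 S=90.7758 intr=11.3442 cont=16.5605 V=16.5605[hold]; j=3 S=125.3600 intr=0.0000 cont=3.6289 V=3.6289[hold]; j=4 S=173.1203 intr=0.0000 cont=0.0000 V=0.0000[hold]; j=5 S=239.0766 intr=0.0000 cont=0.0000 V=0.0000[hold]; j=6 S=330.1613 intr=0.0000 cont=0.0000 V=0.0000[hold]  S*(6)=65.7326
k=5: j=0 S=55.9353 intr=46.1847 cont=45.7951 V=46.1847[EX]; j=1 S=77.2459 intr=24.8741 cont=26.9349 V=26.9349[hold]; j=2 S=106.6754 intr=0.0000 cont=10.4227 V=10.4227[hold]; j=3 S=147.3172 intr=0.0000 cont=1.9104 V=1.9104[hold]; j=4 S=203.4429 intr=0.0000 cont=0.0000 V=0.0000[hold]; j=5 S=280.9517 intr=0.0000 cont=0.0000 V=0.0000[hold]  S*(5)=55.9353
k=4: j=0 S=65.7326 intr=36.3874 cont=36.9659 V=36.9659[hold]; j=1 S=90.7758 intr=11.3442 cont=19.0755 V=19.0755[hold]; j=2 S=125.3600 intr=0.0000 cont=6.3843 V=6.3843[hold]; j=3 S=173.1203 intr=0.0000 cont=1.0057 V=1.0057[hold]; j=4 S=239.0766 intr=0.0000 cont=0.0000 V=0.0000[hold]  S*(4)=-
k=3: j=0 S=77.2459 intr=24.8741 cont=28.4208 V=28.4208[hold]; j=1 S=106.6754 intr=0.0000 cont=13.0410 V=13.0410[hold]; j=2 S=147.3172 intr=0.0000 cont=3.8333 V=3.8333[hold]; j=3 S=203.4429 intr=0.0000 cont=0.5294 V=0.5294[hold]  S*(3)=-
k=2: j=0 S=90.7758 intr=11.3442 cont=21.0877 V=21.0877[hold]; j=1 S=125.3600 intr=0.0000 cont=8.6660 V=8.6660[hold]; j=2 S=173.1203 intr=0.0000 cont=2.2667 V=2.2667[hold]  S*(2)=-
k=1: j=0 S=106.6754 intr=0.0000 cont=15.1721 V=15.1721[hold]; j=1 S=147.3172 intr=0.0000 cont=5.6268 V=5.6268[hold]  S*(1)=-
k=0: j=0 S=125.3600 intr=0.0000 cont=10.6303 V=10.6303[hold]  S*(0)=-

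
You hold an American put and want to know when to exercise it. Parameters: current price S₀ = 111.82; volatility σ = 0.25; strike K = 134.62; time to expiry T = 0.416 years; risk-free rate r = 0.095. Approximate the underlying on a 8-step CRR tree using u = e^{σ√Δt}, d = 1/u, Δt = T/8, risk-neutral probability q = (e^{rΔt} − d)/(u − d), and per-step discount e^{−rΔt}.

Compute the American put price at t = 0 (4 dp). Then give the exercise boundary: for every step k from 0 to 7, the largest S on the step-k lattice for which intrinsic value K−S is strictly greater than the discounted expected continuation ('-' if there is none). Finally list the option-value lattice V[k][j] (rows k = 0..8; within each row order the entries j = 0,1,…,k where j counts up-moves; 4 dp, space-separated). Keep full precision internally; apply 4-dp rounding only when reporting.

price = 22.8000
boundary = 111.8200 105.6236 111.8200 105.6236 111.8200 118.3799 111.8200 118.3799
tree:
22.8000
28.9964 16.5402
34.8495 22.8000 11.1251
40.3782 28.9964 16.2728 6.6490
45.6005 34.8495 22.8000 10.6173 3.1803
50.5335 40.3782 28.9964 16.2401 5.7136 0.9560
55.1930 45.6005 34.8495 22.8000 9.9019 2.0404 0.0000
59.5944 50.5335 40.3782 28.9964 16.2401 4.3550 0.0000 0.0000
63.7519 55.1930 45.6005 34.8495 22.8000 9.2953 0.0000 0.0000 0.0000

params: Δt=0.05200 u=1.05867 d=0.94459 q=0.52916 e^(-rΔt)=0.99507
t_8 payoffs: 63.7519 55.1930 45.6005 34.8495 22.8000 9.2953 0.0000 0.0000 0.0000
t_7: node(7,0) S=75.0256 payoff=59.5944 vs cont=58.9310 → 59.5944 [stop]  node(7,1) S=84.0865 payoff=50.5335 vs cont=49.8701 → 50.5335 [stop]  node(7,2) S=94.2418 payoff=40.3782 vs cont=39.7148 → 40.3782 [stop]  node(7,3) S=105.6236 payoff=28.9964 vs cont=28.3330 → 28.9964 [stop]  node(7,4) S=118.3799 payoff=16.2401 vs cont=15.5767 → 16.2401 [stop]  node(7,5) S=132.6769 payoff=1.9431 vs cont=4.3550 → 4.3550 [wait]  node(7,6) S=148.7005 payoff=0.0000 vs cont=0.0000 → 0.0000 [wait]  node(7,7) S=166.6593 payoff=0.0000 vs cont=0.0000 → 0.0000 [wait]  ⇒ S*(7)=118.3799
t_6: node(6,0) S=79.4270 payoff=55.1930 vs cont=54.5297 → 55.1930 [stop]  node(6,1) S=89.0195 payoff=45.6005 vs cont=44.9371 → 45.6005 [stop]  node(6,2) S=99.7705 payoff=34.8495 vs cont=34.1861 → 34.8495 [stop]  node(6,3) S=111.8200 payoff=22.8000 vs cont=22.1366 → 22.8000 [stop]  node(6,4) S=125.3247 payoff=9.2953 vs cont=9.9019 → 9.9019 [wait]  node(6,5) S=140.4604 payoff=0.0000 vs cont=2.0404 → 2.0404 [wait]  node(6,6) S=157.4240 payoff=0.0000 vs cont=0.0000 → 0.0000 [wait]  ⇒ S*(6)=111.8200
t_5: node(5,0) S=84.0865 payoff=50.5335 vs cont=49.8701 → 50.5335 [stop]  node(5,1) S=94.2418 payoff=40.3782 vs cont=39.7148 → 40.3782 [stop]  node(5,2) S=105.6236 payoff=28.9964 vs cont=28.3330 → 28.9964 [stop]  node(5,3) S=118.3799 payoff=16.2401 vs cont=15.8961 → 16.2401 [stop]  node(5,4) S=132.6769 payoff=1.9431 vs cont=5.7136 → 5.7136 [wait]  node(5,5) S=148.7005 payoff=0.0000 vs cont=0.9560 → 0.9560 [wait]  ⇒ S*(5)=118.3799
t_4: node(4,0) S=89.0195 payoff=45.6005 vs cont=44.9371 → 45.6005 [stop]  node(4,1) S=99.7705 payoff=34.8495 vs cont=34.1861 → 34.8495 [stop]  node(4,2) S=111.8200 payoff=22.8000 vs cont=22.1366 → 22.8000 [stop]  node(4,3) S=125.3247 payoff=9.2953 vs cont=10.6173 → 10.6173 [wait]  node(4,4) S=140.4604 payoff=0.0000 vs cont=3.1803 → 3.1803 [wait]  ⇒ S*(4)=111.8200
t_3: node(3,0) S=94.2418 payoff=40.3782 vs cont=39.7148 → 40.3782 [stop]  node(3,1) S=105.6236 payoff=28.9964 vs cont=28.3330 → 28.9964 [stop]  node(3,2) S=118.3799 payoff=16.2401 vs cont=16.2728 → 16.2728 [wait]  node(3,3) S=132.6769 payoff=1.9431 vs cont=6.6490 → 6.6490 [wait]  ⇒ S*(3)=105.6236
t_2: node(2,0) S=99.7705 payoff=34.8495 vs cont=34.1861 → 34.8495 [stop]  node(2,1) S=111.8200 payoff=22.8000 vs cont=22.1538 → 22.8000 [stop]  node(2,2) S=125.3247 payoff=9.2953 vs cont=11.1251 → 11.1251 [wait]  ⇒ S*(2)=111.8200
t_1: node(1,0) S=105.6236 payoff=28.9964 vs cont=28.3330 → 28.9964 [stop]  node(1,1) S=118.3799 payoff=16.2401 vs cont=16.5402 → 16.5402 [wait]  ⇒ S*(1)=105.6236
t_0: node(0,0) S=111.8200 payoff=22.8000 vs cont=22.2947 → 22.8000 [stop]  ⇒ S*(0)=111.8200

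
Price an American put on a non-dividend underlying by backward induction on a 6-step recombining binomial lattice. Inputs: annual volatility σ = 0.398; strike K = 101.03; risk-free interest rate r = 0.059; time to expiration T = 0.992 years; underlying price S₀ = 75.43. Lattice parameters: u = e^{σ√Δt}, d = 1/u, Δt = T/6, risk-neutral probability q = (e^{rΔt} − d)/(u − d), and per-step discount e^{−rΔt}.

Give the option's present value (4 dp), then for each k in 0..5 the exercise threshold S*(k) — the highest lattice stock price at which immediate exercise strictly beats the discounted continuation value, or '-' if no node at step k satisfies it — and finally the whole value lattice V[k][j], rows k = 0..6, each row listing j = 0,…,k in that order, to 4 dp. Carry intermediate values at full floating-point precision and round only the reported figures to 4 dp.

params: Δt=0.16533 u=1.17566 d=0.85058 q=0.48978 e^(-rΔt)=0.99029
t_6 payoffs: 72.4640 61.5467 46.4569 25.6000 0.0000 0.0000 0.0000
t_5: node(5,0) S=33.5839 payoff=67.4461 vs cont=66.4654 → 67.4461 [stop]  node(5,1) S=46.4191 payoff=54.6109 vs cont=53.6302 → 54.6109 [stop]  node(5,2) S=64.1596 payoff=36.8704 vs cont=35.8897 → 36.8704 [stop]  node(5,3) S=88.6802 payoff=12.3498 vs cont=12.9347 → 12.9347 [wait]  node(5,4) S=122.5721 payoff=0.0000 vs cont=0.0000 → 0.0000 [wait]  node(5,5) S=169.4170 payoff=0.0000 vs cont=0.0000 → 0.0000 [wait]  ⇒ S*(5)=64.1596
t_4: node(4,0) S=39.4833 payoff=61.5467 vs cont=60.5659 → 61.5467 [stop]  node(4,1) S=54.5731 payoff=46.4569 vs cont=45.4761 → 46.4569 [stop]  node(4,2) S=75.4300 payoff=25.6000 vs cont=24.9030 → 25.6000 [stop]  node(4,3) S=104.2580 payoff=0.0000 vs cont=6.5354 → 6.5354 [wait]  node(4,4) S=144.1034 payoff=0.0000 vs cont=0.0000 → 0.0000 [wait]  ⇒ S*(4)=75.4300
t_3: node(3,0) S=46.4191 payoff=54.6109 vs cont=53.6302 → 54.6109 [stop]  node(3,1) S=64.1596 payoff=36.8704 vs cont=35.8897 → 36.8704 [stop]  node(3,2) S=88.6802 payoff=12.3498 vs cont=16.1046 → 16.1046 [wait]  node(3,3) S=122.5721 payoff=0.0000 vs cont=3.3021 → 3.3021 [wait]  ⇒ S*(3)=64.1596
t_2: node(2,0) S=54.5731 payoff=46.4569 vs cont=45.4761 → 46.4569 [stop]  node(2,1) S=75.4300 payoff=25.6000 vs cont=26.4405 → 26.4405 [wait]  node(2,2) S=104.2580 payoff=0.0000 vs cont=9.7387 → 9.7387 [wait]  ⇒ S*(2)=54.5731
t_1: node(1,0) S=64.1596 payoff=36.8704 vs cont=36.2973 → 36.8704 [stop]  node(1,1) S=88.6802 payoff=12.3498 vs cont=18.0830 → 18.0830 [wait]  ⇒ S*(1)=64.1596
t_0: node(0,0) S=75.4300 payoff=25.6000 vs cont=27.4000 → 27.4000 [wait]  ⇒ S*(0)=-

price = 27.4000
boundary = - 64.1596 54.5731 64.1596 75.4300 64.1596
tree:
27.4000
36.8704 18.0830
46.4569 26.4405 9.7387
54.6109 36.8704 16.1046 3.3021
61.5467 46.4569 25.6000 6.5354 0.0000
67.4461 54.6109 36.8704 12.9347 0.0000 0.0000
72.4640 61.5467 46.4569 25.6000 0.0000 0.0000 0.0000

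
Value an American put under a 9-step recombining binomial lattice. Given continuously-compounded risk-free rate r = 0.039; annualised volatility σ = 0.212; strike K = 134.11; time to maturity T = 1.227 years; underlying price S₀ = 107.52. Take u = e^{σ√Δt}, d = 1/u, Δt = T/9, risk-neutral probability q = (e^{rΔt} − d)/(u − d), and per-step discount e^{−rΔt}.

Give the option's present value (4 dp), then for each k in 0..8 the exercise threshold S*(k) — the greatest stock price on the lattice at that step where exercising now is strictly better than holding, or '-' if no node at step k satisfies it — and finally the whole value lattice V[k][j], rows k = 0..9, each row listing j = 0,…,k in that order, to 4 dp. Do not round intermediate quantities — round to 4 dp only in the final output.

price = 26.7460
boundary = - 99.4246 107.5200 99.4246 107.5200 99.4246 107.5200 116.2746 107.5200
tree:
26.7460
34.6854 19.5300
42.1713 26.5900 13.0692
49.0936 34.6854 19.0026 7.6048
55.4947 42.1713 26.5900 12.0386 3.4990
61.4138 49.0936 34.6854 18.3395 6.2166 0.9704
66.8872 55.4947 42.1713 26.5900 10.7428 2.0093 0.0000
71.9486 61.4138 49.0936 34.6854 17.8354 4.1602 0.0000 0.0000
76.6289 66.8872 55.4947 42.1713 26.5900 8.6139 0.0000 0.0000 0.0000
80.9567 71.9486 61.4138 49.0936 34.6854 17.8354 0.0000 0.0000 0.0000 0.0000

Δt=0.13633  u=1.08142  d=0.92471  q=0.51446  discount=0.99470
step 9 (expiry): payoffs max(K−S,0) = 80.9567 71.9486 61.4138 49.0936 34.6854 17.8354 0.0000 0.0000 0.0000 0.0000
step 8: (k=8,j=0): S=57.4811, (K−S)⁺=76.6289, hold=75.9177 ⇒ V=76.6289 exercise | (k=8,j=1): S=67.2228, (K−S)⁺=66.8872, hold=66.1761 ⇒ V=66.8872 exercise | (k=8,j=2): S=78.6153, (K−S)⁺=55.4947, hold=54.7835 ⇒ V=55.4947 exercise | (k=8,j=3): S=91.9387, (K−S)⁺=42.1713, hold=41.4601 ⇒ V=42.1713 exercise | (k=8,j=4): S=107.5200, (K−S)⁺=26.5900, hold=25.8788 ⇒ V=26.5900 exercise | (k=8,j=5): S=125.7420, (K−S)⁺=8.3680, hold=8.6139 ⇒ V=8.6139 continue | (k=8,j=6): S=147.0521, (K−S)⁺=0.0000, hold=0.0000 ⇒ V=0.0000 continue | (k=8,j=7): S=171.9737, (K−S)⁺=0.0000, hold=0.0000 ⇒ V=0.0000 continue | (k=8,j=8): S=201.1190, (K−S)⁺=0.0000, hold=0.0000 ⇒ V=0.0000 continue  boundary S*=107.5200
step 7: (k=7,j=0): S=62.1614, (K−S)⁺=71.9486, hold=71.2374 ⇒ V=71.9486 exercise | (k=7,j=1): S=72.6962, (K−S)⁺=61.4138, hold=60.7026 ⇒ V=61.4138 exercise | (k=7,j=2): S=85.0164, (K−S)⁺=49.0936, hold=48.3824 ⇒ V=49.0936 exercise | (k=7,j=3): S=99.4246, (K−S)⁺=34.6854, hold=33.9742 ⇒ V=34.6854 exercise | (k=7,j=4): S=116.2746, (K−S)⁺=17.8354, hold=17.2501 ⇒ V=17.8354 exercise | (k=7,j=5): S=135.9802, (K−S)⁺=0.0000, hold=4.1602 ⇒ V=4.1602 continue | (k=7,j=6): S=159.0255, (K−S)⁺=0.0000, hold=0.0000 ⇒ V=0.0000 continue | (k=7,j=7): S=185.9763, (K−S)⁺=0.0000, hold=0.0000 ⇒ V=0.0000 continue  boundary S*=116.2746
step 6: (k=6,j=0): S=67.2228, (K−S)⁺=66.8872, hold=66.1761 ⇒ V=66.8872 exercise | (k=6,j=1): S=78.6153, (K−S)⁺=55.4947, hold=54.7835 ⇒ V=55.4947 exercise | (k=6,j=2): S=91.9387, (K−S)⁺=42.1713, hold=41.4601 ⇒ V=42.1713 exercise | (k=6,j=3): S=107.5200, (K−S)⁺=26.5900, hold=25.8788 ⇒ V=26.5900 exercise | (k=6,j=4): S=125.7420, (K−S)⁺=8.3680, hold=10.7428 ⇒ V=10.7428 continue | (k=6,j=5): S=147.0521, (K−S)⁺=0.0000, hold=2.0093 ⇒ V=2.0093 continue | (k=6,j=6): S=171.9737, (K−S)⁺=0.0000, hold=0.0000 ⇒ V=0.0000 continue  boundary S*=107.5200
step 5: (k=5,j=0): S=72.6962, (K−S)⁺=61.4138, hold=60.7026 ⇒ V=61.4138 exercise | (k=5,j=1): S=85.0164, (K−S)⁺=49.0936, hold=48.3824 ⇒ V=49.0936 exercise | (k=5,j=2): S=99.4246, (K−S)⁺=34.6854, hold=33.9742 ⇒ V=34.6854 exercise | (k=5,j=3): S=116.2746, (K−S)⁺=17.8354, hold=18.3395 ⇒ V=18.3395 continue | (k=5,j=4): S=135.9802, (K−S)⁺=0.0000, hold=6.2166 ⇒ V=6.2166 continue | (k=5,j=5): S=159.0255, (K−S)⁺=0.0000, hold=0.9704 ⇒ V=0.9704 continue  boundary S*=99.4246
step 4: (k=4,j=0): S=78.6153, (K−S)⁺=55.4947, hold=54.7835 ⇒ V=55.4947 exercise | (k=4,j=1): S=91.9387, (K−S)⁺=42.1713, hold=41.4601 ⇒ V=42.1713 exercise | (k=4,j=2): S=107.5200, (K−S)⁺=26.5900, hold=26.1368 ⇒ V=26.5900 exercise | (k=4,j=3): S=125.7420, (K−S)⁺=8.3680, hold=12.0386 ⇒ V=12.0386 continue | (k=4,j=4): S=147.0521, (K−S)⁺=0.0000, hold=3.4990 ⇒ V=3.4990 continue  boundary S*=107.5200
step 3: (k=3,j=0): S=85.0164, (K−S)⁺=49.0936, hold=48.3824 ⇒ V=49.0936 exercise | (k=3,j=1): S=99.4246, (K−S)⁺=34.6854, hold=33.9742 ⇒ V=34.6854 exercise | (k=3,j=2): S=116.2746, (K−S)⁺=17.8354, hold=19.0026 ⇒ V=19.0026 continue | (k=3,j=3): S=135.9802, (K−S)⁺=0.0000, hold=7.6048 ⇒ V=7.6048 continue  boundary S*=99.4246
step 2: (k=2,j=0): S=91.9387, (K−S)⁺=42.1713, hold=41.4601 ⇒ V=42.1713 exercise | (k=2,j=1): S=107.5200, (K−S)⁺=26.5900, hold=26.4761 ⇒ V=26.5900 exercise | (k=2,j=2): S=125.7420, (K−S)⁺=8.3680, hold=13.0692 ⇒ V=13.0692 continue  boundary S*=107.5200
step 1: (k=1,j=0): S=99.4246, (K−S)⁺=34.6854, hold=33.9742 ⇒ V=34.6854 exercise | (k=1,j=1): S=116.2746, (K−S)⁺=17.8354, hold=19.5300 ⇒ V=19.5300 continue  boundary S*=99.4246
step 0: (k=0,j=0): S=107.5200, (K−S)⁺=26.5900, hold=26.7460 ⇒ V=26.7460 continue  boundary S*=-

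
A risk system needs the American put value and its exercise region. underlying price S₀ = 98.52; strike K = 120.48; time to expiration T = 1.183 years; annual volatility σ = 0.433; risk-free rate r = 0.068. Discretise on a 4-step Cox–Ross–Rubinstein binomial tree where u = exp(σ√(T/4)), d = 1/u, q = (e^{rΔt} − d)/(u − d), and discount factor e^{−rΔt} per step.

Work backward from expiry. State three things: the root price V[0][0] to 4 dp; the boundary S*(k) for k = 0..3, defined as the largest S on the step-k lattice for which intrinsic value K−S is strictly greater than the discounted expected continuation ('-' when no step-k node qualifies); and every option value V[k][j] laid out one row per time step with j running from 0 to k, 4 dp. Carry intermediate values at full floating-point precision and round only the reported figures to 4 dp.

Δt=0.29575  u=1.26551  d=0.79019  q=0.48414  discount=0.98009
step 4 (expiry): payoffs max(K−S,0) = 82.0689 58.9636 21.9600 0.0000 0.0000
step 3: (k=3,j=0): S=48.6098, (K−S)⁺=71.8702, hold=69.4714 ⇒ V=71.8702 exercise | (k=3,j=1): S=77.8498, (K−S)⁺=42.6302, hold=40.2314 ⇒ V=42.6302 exercise | (k=3,j=2): S=124.6784, (K−S)⁺=0.0000, hold=11.1027 ⇒ V=11.1027 continue | (k=3,j=3): S=199.6755, (K−S)⁺=0.0000, hold=0.0000 ⇒ V=0.0000 continue  boundary S*=77.8498
step 2: (k=2,j=0): S=61.5164, (K−S)⁺=58.9636, hold=56.5648 ⇒ V=58.9636 exercise | (k=2,j=1): S=98.5200, (K−S)⁺=21.9600, hold=26.8216 ⇒ V=26.8216 continue | (k=2,j=2): S=157.7822, (K−S)⁺=0.0000, hold=5.6134 ⇒ V=5.6134 continue  boundary S*=61.5164
step 1: (k=1,j=0): S=77.8498, (K−S)⁺=42.6302, hold=42.5382 ⇒ V=42.6302 exercise | (k=1,j=1): S=124.6784, (K−S)⁺=0.0000, hold=16.2243 ⇒ V=16.2243 continue  boundary S*=77.8498
step 0: (k=0,j=0): S=98.5200, (K−S)⁺=21.9600, hold=29.2518 ⇒ V=29.2518 continue  boundary S*=-

price = 29.2518
boundary = - 77.8498 61.5164 77.8498
tree:
29.2518
42.6302 16.2243
58.9636 26.8216 5.6134
71.8702 42.6302 11.1027 0.0000
82.0689 58.9636 21.9600 0.0000 0.0000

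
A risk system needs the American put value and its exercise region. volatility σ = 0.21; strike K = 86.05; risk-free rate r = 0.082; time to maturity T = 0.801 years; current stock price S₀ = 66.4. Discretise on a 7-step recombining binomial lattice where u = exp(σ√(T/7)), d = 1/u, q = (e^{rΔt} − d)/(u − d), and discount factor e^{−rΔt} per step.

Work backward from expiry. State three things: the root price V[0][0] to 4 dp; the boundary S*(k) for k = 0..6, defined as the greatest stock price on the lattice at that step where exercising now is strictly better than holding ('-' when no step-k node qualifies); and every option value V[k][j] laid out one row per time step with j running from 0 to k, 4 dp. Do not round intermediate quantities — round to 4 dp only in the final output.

price = 19.6500
boundary = 66.4000 71.2885 66.4000 71.2885 76.5368 71.2885 76.5368
tree:
19.6500
24.2032 14.7615
28.4442 19.6500 9.7249
32.3944 24.2032 14.7615 5.7469
36.0738 28.4442 19.6500 9.5132 2.7460
39.5008 32.3944 24.2032 14.7615 5.1973 0.7758
42.6928 36.0738 28.4442 19.6500 9.5132 1.7346 0.0000
45.6659 39.5008 32.3944 24.2032 14.7615 3.8785 0.0000 0.0000

Δt=0.11443  u=1.07362  d=0.93143  q=0.54855  discount=0.99066
step 7 (expiry): payoffs max(K−S,0) = 45.6659 39.5008 32.3944 24.2032 14.7615 3.8785 0.0000 0.0000
step 6: (k=6,j=0): S=43.3572, (K−S)⁺=42.6928, hold=41.8891 ⇒ V=42.6928 exercise | (k=6,j=1): S=49.9762, (K−S)⁺=36.0738, hold=35.2701 ⇒ V=36.0738 exercise | (k=6,j=2): S=57.6058, (K−S)⁺=28.4442, hold=27.6406 ⇒ V=28.4442 exercise | (k=6,j=3): S=66.4000, (K−S)⁺=19.6500, hold=18.8464 ⇒ V=19.6500 exercise | (k=6,j=4): S=76.5368, (K−S)⁺=9.5132, hold=8.7096 ⇒ V=9.5132 exercise | (k=6,j=5): S=88.2211, (K−S)⁺=0.0000, hold=1.7346 ⇒ V=1.7346 continue | (k=6,j=6): S=101.6892, (K−S)⁺=0.0000, hold=0.0000 ⇒ V=0.0000 continue  boundary S*=76.5368
step 5: (k=5,j=0): S=46.5492, (K−S)⁺=39.5008, hold=38.6971 ⇒ V=39.5008 exercise | (k=5,j=1): S=53.6556, (K−S)⁺=32.3944, hold=31.5908 ⇒ V=32.3944 exercise | (k=5,j=2): S=61.8468, (K−S)⁺=24.2032, hold=23.3996 ⇒ V=24.2032 exercise | (k=5,j=3): S=71.2885, (K−S)⁺=14.7615, hold=13.9579 ⇒ V=14.7615 exercise | (k=5,j=4): S=82.1715, (K−S)⁺=3.8785, hold=5.1973 ⇒ V=5.1973 continue | (k=5,j=5): S=94.7161, (K−S)⁺=0.0000, hold=0.7758 ⇒ V=0.7758 continue  boundary S*=71.2885
step 4: (k=4,j=0): S=49.9762, (K−S)⁺=36.0738, hold=35.2701 ⇒ V=36.0738 exercise | (k=4,j=1): S=57.6058, (K−S)⁺=28.4442, hold=27.6406 ⇒ V=28.4442 exercise | (k=4,j=2): S=66.4000, (K−S)⁺=19.6500, hold=18.8464 ⇒ V=19.6500 exercise | (k=4,j=3): S=76.5368, (K−S)⁺=9.5132, hold=9.4262 ⇒ V=9.5132 exercise | (k=4,j=4): S=88.2211, (K−S)⁺=0.0000, hold=2.7460 ⇒ V=2.7460 continue  boundary S*=76.5368
step 3: (k=3,j=0): S=53.6556, (K−S)⁺=32.3944, hold=31.5908 ⇒ V=32.3944 exercise | (k=3,j=1): S=61.8468, (K−S)⁺=24.2032, hold=23.3996 ⇒ V=24.2032 exercise | (k=3,j=2): S=71.2885, (K−S)⁺=14.7615, hold=13.9579 ⇒ V=14.7615 exercise | (k=3,j=3): S=82.1715, (K−S)⁺=3.8785, hold=5.7469 ⇒ V=5.7469 continue  boundary S*=71.2885
step 2: (k=2,j=0): S=57.6058, (K−S)⁺=28.4442, hold=27.6406 ⇒ V=28.4442 exercise | (k=2,j=1): S=66.4000, (K−S)⁺=19.6500, hold=18.8464 ⇒ V=19.6500 exercise | (k=2,j=2): S=76.5368, (K−S)⁺=9.5132, hold=9.7249 ⇒ V=9.7249 continue  boundary S*=66.4000
step 1: (k=1,j=0): S=61.8468, (K−S)⁺=24.2032, hold=23.3996 ⇒ V=24.2032 exercise | (k=1,j=1): S=71.2885, (K−S)⁺=14.7615, hold=14.0729 ⇒ V=14.7615 exercise  boundary S*=71.2885
step 0: (k=0,j=0): S=66.4000, (K−S)⁺=19.6500, hold=18.8464 ⇒ V=19.6500 exercise  boundary S*=66.4000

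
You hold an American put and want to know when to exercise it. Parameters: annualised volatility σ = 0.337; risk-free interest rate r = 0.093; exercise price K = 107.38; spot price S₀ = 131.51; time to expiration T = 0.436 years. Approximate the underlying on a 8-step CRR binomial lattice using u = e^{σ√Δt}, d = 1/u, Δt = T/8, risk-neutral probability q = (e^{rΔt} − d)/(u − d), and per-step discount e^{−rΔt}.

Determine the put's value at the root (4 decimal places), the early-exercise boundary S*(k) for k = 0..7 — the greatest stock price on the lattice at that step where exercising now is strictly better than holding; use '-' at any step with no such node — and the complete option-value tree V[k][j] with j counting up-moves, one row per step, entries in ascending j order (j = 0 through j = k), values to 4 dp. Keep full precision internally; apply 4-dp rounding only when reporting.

Δt=0.05450  u=1.08185  d=0.92434  q=0.51260  discount=0.99494
step 8 (expiry): payoffs max(K−S,0) = 37.2959 25.3535 11.3761 0.0000 0.0000 0.0000 0.0000 0.0000 0.0000
step 7: (k=7,j=0): S=75.8205, (K−S)⁺=31.5595, hold=31.0166 ⇒ V=31.5595 exercise | (k=7,j=1): S=88.7404, (K−S)⁺=18.6396, hold=18.0967 ⇒ V=18.6396 exercise | (k=7,j=2): S=103.8619, (K−S)⁺=3.5181, hold=5.5166 ⇒ V=5.5166 continue | (k=7,j=3): S=121.5602, (K−S)⁺=0.0000, hold=0.0000 ⇒ V=0.0000 continue | (k=7,j=4): S=142.2742, (K−S)⁺=0.0000, hold=0.0000 ⇒ V=0.0000 continue | (k=7,j=5): S=166.5180, (K−S)⁺=0.0000, hold=0.0000 ⇒ V=0.0000 continue | (k=7,j=6): S=194.8929, (K−S)⁺=0.0000, hold=0.0000 ⇒ V=0.0000 continue | (k=7,j=7): S=228.1029, (K−S)⁺=0.0000, hold=0.0000 ⇒ V=0.0000 continue  boundary S*=88.7404
step 6: (k=6,j=0): S=82.0265, (K−S)⁺=25.3535, hold=24.8106 ⇒ V=25.3535 exercise | (k=6,j=1): S=96.0039, (K−S)⁺=11.3761, hold=11.8525 ⇒ V=11.8525 continue | (k=6,j=2): S=112.3631, (K−S)⁺=0.0000, hold=2.6752 ⇒ V=2.6752 continue | (k=6,j=3): S=131.5100, (K−S)⁺=0.0000, hold=0.0000 ⇒ V=0.0000 continue | (k=6,j=4): S=153.9195, (K−S)⁺=0.0000, hold=0.0000 ⇒ V=0.0000 continue | (k=6,j=5): S=180.1476, (K−S)⁺=0.0000, hold=0.0000 ⇒ V=0.0000 continue | (k=6,j=6): S=210.8451, (K−S)⁺=0.0000, hold=0.0000 ⇒ V=0.0000 continue  boundary S*=82.0265
step 5: (k=5,j=0): S=88.7404, (K−S)⁺=18.6396, hold=18.3397 ⇒ V=18.6396 exercise | (k=5,j=1): S=103.8619, (K−S)⁺=3.5181, hold=7.1120 ⇒ V=7.1120 continue | (k=5,j=2): S=121.5602, (K−S)⁺=0.0000, hold=1.2973 ⇒ V=1.2973 continue | (k=5,j=3): S=142.2742, (K−S)⁺=0.0000, hold=0.0000 ⇒ V=0.0000 continue | (k=5,j=4): S=166.5180, (K−S)⁺=0.0000, hold=0.0000 ⇒ V=0.0000 continue | (k=5,j=5): S=194.8929, (K−S)⁺=0.0000, hold=0.0000 ⇒ V=0.0000 continue  boundary S*=88.7404
step 4: (k=4,j=0): S=96.0039, (K−S)⁺=11.3761, hold=12.6662 ⇒ V=12.6662 continue | (k=4,j=1): S=112.3631, (K−S)⁺=0.0000, hold=4.1105 ⇒ V=4.1105 continue | (k=4,j=2): S=131.5100, (K−S)⁺=0.0000, hold=0.6291 ⇒ V=0.6291 continue | (k=4,j=3): S=153.9195, (K−S)⁺=0.0000, hold=0.0000 ⇒ V=0.0000 continue | (k=4,j=4): S=180.1476, (K−S)⁺=0.0000, hold=0.0000 ⇒ V=0.0000 continue  boundary S*=-
step 3: (k=3,j=0): S=103.8619, (K−S)⁺=3.5181, hold=8.2386 ⇒ V=8.2386 continue | (k=3,j=1): S=121.5602, (K−S)⁺=0.0000, hold=2.3142 ⇒ V=2.3142 continue | (k=3,j=2): S=142.2742, (K−S)⁺=0.0000, hold=0.3051 ⇒ V=0.3051 continue | (k=3,j=3): S=166.5180, (K−S)⁺=0.0000, hold=0.0000 ⇒ V=0.0000 continue  boundary S*=-
step 2: (k=2,j=0): S=112.3631, (K−S)⁺=0.0000, hold=5.1754 ⇒ V=5.1754 continue | (k=2,j=1): S=131.5100, (K−S)⁺=0.0000, hold=1.2778 ⇒ V=1.2778 continue | (k=2,j=2): S=153.9195, (K−S)⁺=0.0000, hold=0.1479 ⇒ V=0.1479 continue  boundary S*=-
step 1: (k=1,j=0): S=121.5602, (K−S)⁺=0.0000, hold=3.1614 ⇒ V=3.1614 continue | (k=1,j=1): S=142.2742, (K−S)⁺=0.0000, hold=0.6951 ⇒ V=0.6951 continue  boundary S*=-
step 0: (k=0,j=0): S=131.5100, (K−S)⁺=0.0000, hold=1.8876 ⇒ V=1.8876 continue  boundary S*=-

price = 1.8876
boundary = - - - - - 88.7404 82.0265 88.7404
tree:
1.8876
3.1614 0.6951
5.1754 1.2778 0.1479
8.2386 2.3142 0.3051 0.0000
12.6662 4.1105 0.6291 0.0000 0.0000
18.6396 7.1120 1.2973 0.0000 0.0000 0.0000
25.3535 11.8525 2.6752 0.0000 0.0000 0.0000 0.0000
31.5595 18.6396 5.5166 0.0000 0.0000 0.0000 0.0000 0.0000
37.2959 25.3535 11.3761 0.0000 0.0000 0.0000 0.0000 0.0000 0.0000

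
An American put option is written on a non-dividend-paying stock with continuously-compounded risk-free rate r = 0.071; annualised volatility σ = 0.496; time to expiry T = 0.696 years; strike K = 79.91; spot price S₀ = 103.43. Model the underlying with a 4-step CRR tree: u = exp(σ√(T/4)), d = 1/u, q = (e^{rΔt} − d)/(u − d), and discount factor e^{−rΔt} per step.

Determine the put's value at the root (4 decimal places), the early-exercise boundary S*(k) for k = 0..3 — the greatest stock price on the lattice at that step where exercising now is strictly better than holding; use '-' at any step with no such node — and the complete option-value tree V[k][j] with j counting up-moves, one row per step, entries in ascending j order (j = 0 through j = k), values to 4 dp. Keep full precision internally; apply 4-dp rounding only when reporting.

price = 5.5621
boundary = - - - 55.6010
tree:
5.5621
9.3475 1.5775
15.3332 3.0614 0.0000
24.3090 5.9408 0.0000 0.0000
34.7007 11.5287 0.0000 0.0000 0.0000

Δt=0.17400  u=1.22986  d=0.81310  q=0.47829  discount=0.98772
step 4 (expiry): payoffs max(K−S,0) = 34.7007 11.5287 0.0000 0.0000 0.0000
step 3: (k=3,j=0): S=55.6010, (K−S)⁺=24.3090, hold=23.3279 ⇒ V=24.3090 exercise | (k=3,j=1): S=84.0992, (K−S)⁺=0.0000, hold=5.9408 ⇒ V=5.9408 continue | (k=3,j=2): S=127.2041, (K−S)⁺=0.0000, hold=0.0000 ⇒ V=0.0000 continue | (k=3,j=3): S=192.4024, (K−S)⁺=0.0000, hold=0.0000 ⇒ V=0.0000 continue  boundary S*=55.6010
step 2: (k=2,j=0): S=68.3813, (K−S)⁺=11.5287, hold=15.3332 ⇒ V=15.3332 continue | (k=2,j=1): S=103.4300, (K−S)⁺=0.0000, hold=3.0614 ⇒ V=3.0614 continue | (k=2,j=2): S=156.4429, (K−S)⁺=0.0000, hold=0.0000 ⇒ V=0.0000 continue  boundary S*=-
step 1: (k=1,j=0): S=84.0992, (K−S)⁺=0.0000, hold=9.3475 ⇒ V=9.3475 continue | (k=1,j=1): S=127.2041, (K−S)⁺=0.0000, hold=1.5775 ⇒ V=1.5775 continue  boundary S*=-
step 0: (k=0,j=0): S=103.4300, (K−S)⁺=0.0000, hold=5.5621 ⇒ V=5.5621 continue  boundary S*=-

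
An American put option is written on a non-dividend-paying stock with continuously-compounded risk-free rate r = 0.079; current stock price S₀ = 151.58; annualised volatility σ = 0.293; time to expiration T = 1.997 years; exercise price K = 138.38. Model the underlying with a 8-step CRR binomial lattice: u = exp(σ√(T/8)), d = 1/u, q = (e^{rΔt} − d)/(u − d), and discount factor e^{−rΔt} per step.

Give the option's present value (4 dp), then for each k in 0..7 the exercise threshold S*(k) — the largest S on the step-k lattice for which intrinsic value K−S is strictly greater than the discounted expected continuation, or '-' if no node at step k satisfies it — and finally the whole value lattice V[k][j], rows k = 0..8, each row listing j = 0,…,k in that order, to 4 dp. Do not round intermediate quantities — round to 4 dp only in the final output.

price = 10.9298
boundary = - - - 97.7041 84.3988 97.7041 113.1069 97.7041
tree:
10.9298
17.4682 5.5704
27.1068 9.6184 2.2074
40.6759 16.1503 4.2156 0.5183
53.9812 26.1931 7.8944 1.1276 0.0000
65.4746 40.6759 14.3961 2.4535 0.0000 0.0000
75.4028 53.9812 25.2731 5.3384 0.0000 0.0000 0.0000
83.9790 65.4746 40.6759 11.6154 0.0000 0.0000 0.0000 0.0000
91.3873 75.4028 53.9812 25.2731 0.0000 0.0000 0.0000 0.0000 0.0000

Δt=0.24963  u=1.15765  d=0.86382  q=0.53125  discount=0.98047
step 8 (expiry): payoffs max(K−S,0) = 91.3873 75.4028 53.9812 25.2731 0.0000 0.0000 0.0000 0.0000 0.0000
step 7: (k=7,j=0): S=54.4010, (K−S)⁺=83.9790, hold=81.2768 ⇒ V=83.9790 exercise | (k=7,j=1): S=72.9054, (K−S)⁺=65.4746, hold=62.7724 ⇒ V=65.4746 exercise | (k=7,j=2): S=97.7041, (K−S)⁺=40.6759, hold=37.9737 ⇒ V=40.6759 exercise | (k=7,j=3): S=130.9379, (K−S)⁺=7.4421, hold=11.6154 ⇒ V=11.6154 continue | (k=7,j=4): S=175.4762, (K−S)⁺=0.0000, hold=0.0000 ⇒ V=0.0000 continue | (k=7,j=5): S=235.1642, (K−S)⁺=0.0000, hold=0.0000 ⇒ V=0.0000 continue | (k=7,j=6): S=315.1548, (K−S)⁺=0.0000, hold=0.0000 ⇒ V=0.0000 continue | (k=7,j=7): S=422.3541, (K−S)⁺=0.0000, hold=0.0000 ⇒ V=0.0000 continue  boundary S*=97.7041
step 6: (k=6,j=0): S=62.9772, (K−S)⁺=75.4028, hold=72.7006 ⇒ V=75.4028 exercise | (k=6,j=1): S=84.3988, (K−S)⁺=53.9812, hold=51.2790 ⇒ V=53.9812 exercise | (k=6,j=2): S=113.1069, (K−S)⁺=25.2731, hold=24.7447 ⇒ V=25.2731 exercise | (k=6,j=3): S=151.5800, (K−S)⁺=0.0000, hold=5.3384 ⇒ V=5.3384 continue | (k=6,j=4): S=203.1397, (K−S)⁺=0.0000, hold=0.0000 ⇒ V=0.0000 continue | (k=6,j=5): S=272.2372, (K−S)⁺=0.0000, hold=0.0000 ⇒ V=0.0000 continue | (k=6,j=6): S=364.8382, (K−S)⁺=0.0000, hold=0.0000 ⇒ V=0.0000 continue  boundary S*=113.1069
step 5: (k=5,j=0): S=72.9054, (K−S)⁺=65.4746, hold=62.7724 ⇒ V=65.4746 exercise | (k=5,j=1): S=97.7041, (K−S)⁺=40.6759, hold=37.9737 ⇒ V=40.6759 exercise | (k=5,j=2): S=130.9379, (K−S)⁺=7.4421, hold=14.3961 ⇒ V=14.3961 continue | (k=5,j=3): S=175.4762, (K−S)⁺=0.0000, hold=2.4535 ⇒ V=2.4535 continue | (k=5,j=4): S=235.1642, (K−S)⁺=0.0000, hold=0.0000 ⇒ V=0.0000 continue | (k=5,j=5): S=315.1548, (K−S)⁺=0.0000, hold=0.0000 ⇒ V=0.0000 continue  boundary S*=97.7041
step 4: (k=4,j=0): S=84.3988, (K−S)⁺=53.9812, hold=51.2790 ⇒ V=53.9812 exercise | (k=4,j=1): S=113.1069, (K−S)⁺=25.2731, hold=26.1931 ⇒ V=26.1931 continue | (k=4,j=2): S=151.5800, (K−S)⁺=0.0000, hold=7.8944 ⇒ V=7.8944 continue | (k=4,j=3): S=203.1397, (K−S)⁺=0.0000, hold=1.1276 ⇒ V=1.1276 continue | (k=4,j=4): S=272.2372, (K−S)⁺=0.0000, hold=0.0000 ⇒ V=0.0000 continue  boundary S*=84.3988
step 3: (k=3,j=0): S=97.7041, (K−S)⁺=40.6759, hold=38.4530 ⇒ V=40.6759 exercise | (k=3,j=1): S=130.9379, (K−S)⁺=7.4421, hold=16.1503 ⇒ V=16.1503 continue | (k=3,j=2): S=175.4762, (K−S)⁺=0.0000, hold=4.2156 ⇒ V=4.2156 continue | (k=3,j=3): S=235.1642, (K−S)⁺=0.0000, hold=0.5183 ⇒ V=0.5183 continue  boundary S*=97.7041
step 2: (k=2,j=0): S=113.1069, (K−S)⁺=25.2731, hold=27.1068 ⇒ V=27.1068 continue | (k=2,j=1): S=151.5800, (K−S)⁺=0.0000, hold=9.6184 ⇒ V=9.6184 continue | (k=2,j=2): S=203.1397, (K−S)⁺=0.0000, hold=2.2074 ⇒ V=2.2074 continue  boundary S*=-
step 1: (k=1,j=0): S=130.9379, (K−S)⁺=7.4421, hold=17.4682 ⇒ V=17.4682 continue | (k=1,j=1): S=175.4762, (K−S)⁺=0.0000, hold=5.5704 ⇒ V=5.5704 continue  boundary S*=-
step 0: (k=0,j=0): S=151.5800, (K−S)⁺=0.0000, hold=10.9298 ⇒ V=10.9298 continue  boundary S*=-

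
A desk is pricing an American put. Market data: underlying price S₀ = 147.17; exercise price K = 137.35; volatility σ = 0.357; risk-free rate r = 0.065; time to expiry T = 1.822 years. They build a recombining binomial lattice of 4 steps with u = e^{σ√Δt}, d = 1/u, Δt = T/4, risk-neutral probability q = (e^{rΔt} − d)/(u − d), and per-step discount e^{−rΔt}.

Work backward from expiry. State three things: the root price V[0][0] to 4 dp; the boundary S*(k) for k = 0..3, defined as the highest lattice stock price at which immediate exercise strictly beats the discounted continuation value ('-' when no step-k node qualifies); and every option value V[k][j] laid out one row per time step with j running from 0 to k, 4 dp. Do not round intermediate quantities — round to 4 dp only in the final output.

price = 15.9876
boundary = - - 90.8950 71.4332
tree:
15.9876
27.7620 5.2557
46.4550 10.8667 0.0000
65.9168 22.4681 0.0000 0.0000
81.2116 46.4550 0.0000 0.0000 0.0000

params: Δt=0.45550 u=1.27245 d=0.78589 q=0.50181 e^(-rΔt)=0.97083
t_4 payoffs: 81.2116 46.4550 0.0000 0.0000 0.0000
t_3: node(3,0) S=71.4332 payoff=65.9168 vs cont=61.9098 → 65.9168 [stop]  node(3,1) S=115.6590 payoff=21.6910 vs cont=22.4681 → 22.4681 [wait]  node(3,2) S=187.2660 payoff=0.0000 vs cont=0.0000 → 0.0000 [wait]  node(3,3) S=303.2065 payoff=0.0000 vs cont=0.0000 → 0.0000 [wait]  ⇒ S*(3)=71.4332
t_2: node(2,0) S=90.8950 payoff=46.4550 vs cont=42.8266 → 46.4550 [stop]  node(2,1) S=147.1700 payoff=0.0000 vs cont=10.8667 → 10.8667 [wait]  node(2,2) S=238.2862 payoff=0.0000 vs cont=0.0000 → 0.0000 [wait]  ⇒ S*(2)=90.8950
t_1: node(1,0) S=115.6590 payoff=21.6910 vs cont=27.7620 → 27.7620 [wait]  node(1,1) S=187.2660 payoff=0.0000 vs cont=5.2557 → 5.2557 [wait]  ⇒ S*(1)=-
t_0: node(0,0) S=147.1700 payoff=0.0000 vs cont=15.9876 → 15.9876 [wait]  ⇒ S*(0)=-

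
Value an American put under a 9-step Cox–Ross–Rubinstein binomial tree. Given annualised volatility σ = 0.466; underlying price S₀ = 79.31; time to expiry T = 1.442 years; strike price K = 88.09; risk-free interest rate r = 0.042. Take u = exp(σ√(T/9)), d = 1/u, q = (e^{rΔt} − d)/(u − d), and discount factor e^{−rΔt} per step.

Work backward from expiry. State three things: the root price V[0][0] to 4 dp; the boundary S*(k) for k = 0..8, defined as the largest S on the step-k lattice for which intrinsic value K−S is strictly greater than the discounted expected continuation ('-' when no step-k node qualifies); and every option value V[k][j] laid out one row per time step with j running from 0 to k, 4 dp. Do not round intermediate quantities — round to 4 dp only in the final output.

params: Δt=0.16022 u=1.20506 d=0.82983 q=0.47150 e^(-rΔt)=0.99329
t_9 payoffs: 73.2904 66.5985 56.8807 42.7687 22.2759 0.0000 0.0000 0.0000 0.0000 0.0000
t_8: node(8,0) S=17.8344 payoff=70.2556 vs cont=69.6648 → 70.2556 [stop]  node(8,1) S=25.8986 payoff=62.1914 vs cont=61.6006 → 62.1914 [stop]  node(8,2) S=37.6091 payoff=50.4809 vs cont=49.8901 → 50.4809 [stop]  node(8,3) S=54.6148 payoff=33.4752 vs cont=32.8844 → 33.4752 [stop]  node(8,4) S=79.3100 payoff=8.7800 vs cont=11.6939 → 11.6939 [wait]  node(8,5) S=115.1716 payoff=0.0000 vs cont=0.0000 → 0.0000 [wait]  node(8,6) S=167.2487 payoff=0.0000 vs cont=0.0000 → 0.0000 [wait]  node(8,7) S=242.8735 payoff=0.0000 vs cont=0.0000 → 0.0000 [wait]  node(8,8) S=352.6935 payoff=0.0000 vs cont=0.0000 → 0.0000 [wait]  ⇒ S*(8)=54.6148
t_7: node(7,0) S=21.4915 payoff=66.5985 vs cont=66.0077 → 66.5985 [stop]  node(7,1) S=31.2093 payoff=56.8807 vs cont=56.2899 → 56.8807 [stop]  node(7,2) S=45.3213 payoff=42.7687 vs cont=42.1780 → 42.7687 [stop]  node(7,3) S=65.8141 payoff=22.2759 vs cont=23.0497 → 23.0497 [wait]  node(7,4) S=95.5733 payoff=0.0000 vs cont=6.1388 → 6.1388 [wait]  node(7,5) S=138.7887 payoff=0.0000 vs cont=0.0000 → 0.0000 [wait]  node(7,6) S=201.5447 payoff=0.0000 vs cont=0.0000 → 0.0000 [wait]  node(7,7) S=292.6771 payoff=0.0000 vs cont=0.0000 → 0.0000 [wait]  ⇒ S*(7)=45.3213
t_6: node(6,0) S=25.8986 payoff=62.1914 vs cont=61.6006 → 62.1914 [stop]  node(6,1) S=37.6091 payoff=50.4809 vs cont=49.8901 → 50.4809 [stop]  node(6,2) S=54.6148 payoff=33.4752 vs cont=33.2468 → 33.4752 [stop]  node(6,3) S=79.3100 payoff=8.7800 vs cont=14.9752 → 14.9752 [wait]  node(6,4) S=115.1716 payoff=0.0000 vs cont=3.2226 → 3.2226 [wait]  node(6,5) S=167.2487 payoff=0.0000 vs cont=0.0000 → 0.0000 [wait]  node(6,6) S=242.8735 payoff=0.0000 vs cont=0.0000 → 0.0000 [wait]  ⇒ S*(6)=54.6148
t_5: node(5,0) S=31.2093 payoff=56.8807 vs cont=56.2899 → 56.8807 [stop]  node(5,1) S=45.3213 payoff=42.7687 vs cont=42.1780 → 42.7687 [stop]  node(5,2) S=65.8141 payoff=22.2759 vs cont=24.5865 → 24.5865 [wait]  node(5,3) S=95.5733 payoff=0.0000 vs cont=9.3706 → 9.3706 [wait]  node(5,4) S=138.7887 payoff=0.0000 vs cont=1.6917 → 1.6917 [wait]  node(5,5) S=201.5447 payoff=0.0000 vs cont=0.0000 → 0.0000 [wait]  ⇒ S*(5)=45.3213
t_4: node(4,0) S=37.6091 payoff=50.4809 vs cont=49.8901 → 50.4809 [stop]  node(4,1) S=54.6148 payoff=33.4752 vs cont=33.9665 → 33.9665 [wait]  node(4,2) S=79.3100 payoff=8.7800 vs cont=17.2955 → 17.2955 [wait]  node(4,3) S=115.1716 payoff=0.0000 vs cont=5.7115 → 5.7115 [wait]  node(4,4) S=167.2487 payoff=0.0000 vs cont=0.8881 → 0.8881 [wait]  ⇒ S*(4)=37.6091
t_3: node(3,0) S=45.3213 payoff=42.7687 vs cont=42.4081 → 42.7687 [stop]  node(3,1) S=65.8141 payoff=22.2759 vs cont=25.9311 → 25.9311 [wait]  node(3,2) S=95.5733 payoff=0.0000 vs cont=11.7543 → 11.7543 [wait]  node(3,3) S=138.7887 payoff=0.0000 vs cont=3.4142 → 3.4142 [wait]  ⇒ S*(3)=45.3213
t_2: node(2,0) S=54.6148 payoff=33.4752 vs cont=34.5962 → 34.5962 [wait]  node(2,1) S=79.3100 payoff=8.7800 vs cont=19.1177 → 19.1177 [wait]  node(2,2) S=115.1716 payoff=0.0000 vs cont=7.7695 → 7.7695 [wait]  ⇒ S*(2)=-
t_1: node(1,0) S=65.8141 payoff=22.2759 vs cont=27.1151 → 27.1151 [wait]  node(1,1) S=95.5733 payoff=0.0000 vs cont=13.6747 → 13.6747 [wait]  ⇒ S*(1)=-
t_0: node(0,0) S=79.3100 payoff=8.7800 vs cont=20.6386 → 20.6386 [wait]  ⇒ S*(0)=-

price = 20.6386
boundary = - - - 45.3213 37.6091 45.3213 54.6148 45.3213 54.6148
tree:
20.6386
27.1151 13.6747
34.5962 19.1177 7.7695
42.7687 25.9311 11.7543 3.4142
50.4809 33.9665 17.2955 5.7115 0.8881
56.8807 42.7687 24.5865 9.3706 1.6917 0.0000
62.1914 50.4809 33.4752 14.9752 3.2226 0.0000 0.0000
66.5985 56.8807 42.7687 23.0497 6.1388 0.0000 0.0000 0.0000
70.2556 62.1914 50.4809 33.4752 11.6939 0.0000 0.0000 0.0000 0.0000
73.2904 66.5985 56.8807 42.7687 22.2759 0.0000 0.0000 0.0000 0.0000 0.0000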